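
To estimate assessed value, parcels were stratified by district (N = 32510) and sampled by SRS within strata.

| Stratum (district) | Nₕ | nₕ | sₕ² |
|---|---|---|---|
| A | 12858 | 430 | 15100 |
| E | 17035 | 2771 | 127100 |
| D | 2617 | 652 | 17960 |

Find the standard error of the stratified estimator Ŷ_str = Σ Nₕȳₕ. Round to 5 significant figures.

129990

Var(Ŷ_str) = Σₕ Nₕ²(1 − fₕ)sₕ²/nₕ.
A: 12858²·(1 − 430/12858)·15100/430 = 5.6115541 × 10^9.
E: 17035²·(1 − 2771/17035)·127100/2771 = 1.1145319 × 10^10.
D: 2617²·(1 − 652/2617)·17960/652 = 1.4165275 × 10^8.
Sum = 1.6898526 × 10^10.
SE = √(1.6898526 × 10^10) = 129990.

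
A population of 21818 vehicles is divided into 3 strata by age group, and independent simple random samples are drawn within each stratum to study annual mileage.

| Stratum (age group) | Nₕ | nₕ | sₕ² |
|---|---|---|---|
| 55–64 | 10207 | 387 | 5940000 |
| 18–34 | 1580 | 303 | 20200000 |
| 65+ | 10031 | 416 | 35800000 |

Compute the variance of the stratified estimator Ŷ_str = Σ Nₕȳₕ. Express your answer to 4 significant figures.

9.973 × 10^12

Var(Ŷ_str) = Σₕ Nₕ²(1 − fₕ)sₕ²/nₕ.
55–64: 10207²·(1 − 387/10207)·5940000/387 = 1.538456 × 10^12.
18–34: 1580²·(1 − 303/1580)·20200000/303 = 1.3451067 × 10^11.
65+: 10031²·(1 − 416/10031)·35800000/416 = 8.3000979 × 10^12.
Sum = 9.9730646 × 10^12.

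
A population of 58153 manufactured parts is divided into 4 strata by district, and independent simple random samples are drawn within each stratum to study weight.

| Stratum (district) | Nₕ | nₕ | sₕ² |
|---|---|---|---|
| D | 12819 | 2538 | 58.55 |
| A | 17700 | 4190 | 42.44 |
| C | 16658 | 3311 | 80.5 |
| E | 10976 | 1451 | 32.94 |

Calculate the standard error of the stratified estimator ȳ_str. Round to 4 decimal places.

0.0626

Var(ȳ_str) = Σₕ Wₕ²(1 − fₕ)sₕ²/nₕ with Wₕ = Nₕ/N, N = 58153.
D: Wₕ = 0.22043575; term = 0.22043575²·(1 − 0.19798736)·58.55/2538 = 8.9904316 × 10^-4.
A: Wₕ = 0.30436951; term = 0.30436951²·(1 − 0.23672316)·42.44/4190 = 7.162188 × 10^-4.
C: Wₕ = 0.28645126; term = 0.28645126²·(1 − 0.19876336)·80.5/3311 = 0.0015984497.
E: Wₕ = 0.18874349; term = 0.18874349²·(1 − 0.13219752)·32.94/1451 = 7.0181237 × 10^-4.
Sum = 0.003915524.
SE = √(0.003915524) = 0.0626.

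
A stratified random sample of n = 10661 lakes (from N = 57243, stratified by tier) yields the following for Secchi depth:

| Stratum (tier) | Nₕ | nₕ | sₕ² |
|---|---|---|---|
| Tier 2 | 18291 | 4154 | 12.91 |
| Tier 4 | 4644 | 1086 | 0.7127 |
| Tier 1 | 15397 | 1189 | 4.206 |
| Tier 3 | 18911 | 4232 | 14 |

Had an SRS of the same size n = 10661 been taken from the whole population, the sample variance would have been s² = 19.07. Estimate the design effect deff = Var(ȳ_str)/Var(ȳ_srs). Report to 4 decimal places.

0.5255

Var(ȳ_str) = Σ Wₕ²(1−fₕ)sₕ²/nₕ with Wₕ = Nₕ/57243:
  Tier 2: (18291/57243)²·(1−4154/18291)·12.91/4154 = 2.4525038 × 10^-4
  Tier 4: (4644/57243)²·(1−1086/4644)·0.7127/1086 = 3.3092556 × 10^-6
  Tier 1: (15397/57243)²·(1−1189/15397)·4.206/1189 = 2.3616291 × 10^-4
  Tier 3: (18911/57243)²·(1−4232/18911)·14/4232 = 2.802519 × 10^-4
  → Var(ȳ_str) = 7.6497445 × 10^-4.
Var(ȳ_srs) = (1 − 10661/57243)·19.07/10661 = 0.0014556216.
deff = (7.6497445 × 10^-4) / 0.0014556216 = 0.5255.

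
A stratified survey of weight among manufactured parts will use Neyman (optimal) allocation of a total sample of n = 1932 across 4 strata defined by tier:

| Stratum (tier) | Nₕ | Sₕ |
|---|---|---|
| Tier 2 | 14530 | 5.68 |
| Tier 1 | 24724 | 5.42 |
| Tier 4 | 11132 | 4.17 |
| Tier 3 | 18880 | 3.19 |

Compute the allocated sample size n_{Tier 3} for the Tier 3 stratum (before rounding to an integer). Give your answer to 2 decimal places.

Neyman allocation: nₕ = n·NₕSₕ / Σⱼ NⱼSⱼ.
Σ NⱼSⱼ = 14530·5.68 + 24724·5.42 + 11132·4.17 + 18880·3.19 = 323182.12.
n_{Tier 3} = 1932·18880·3.19 / 323182.12 = 360.04.

360.04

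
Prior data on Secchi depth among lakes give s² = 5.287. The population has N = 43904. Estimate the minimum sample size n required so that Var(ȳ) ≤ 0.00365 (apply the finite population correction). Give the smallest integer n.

Without fpc, n₀ = s²/D = 5.287/0.00365 = 1448.4932.
With fpc, (1 − n/N)·s²/n ≤ D requires n ≥ n₀/(1 + n₀/N) = 1448.4932/(1 + 1448.4932/43904) = 1402.2304.
Rounding up, n = 1403.

1403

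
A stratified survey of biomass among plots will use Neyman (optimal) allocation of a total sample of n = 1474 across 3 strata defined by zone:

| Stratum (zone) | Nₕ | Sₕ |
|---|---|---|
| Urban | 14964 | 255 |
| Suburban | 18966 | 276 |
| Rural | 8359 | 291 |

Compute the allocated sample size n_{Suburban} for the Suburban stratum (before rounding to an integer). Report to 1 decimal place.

671.9

Neyman allocation: nₕ = n·NₕSₕ / Σⱼ NⱼSⱼ.
Σ NⱼSⱼ = 14964·255 + 18966·276 + 8359·291 = 1.1482905 × 10^7.
n_{Suburban} = 1474·18966·276 / (1.1482905 × 10^7) = 671.9.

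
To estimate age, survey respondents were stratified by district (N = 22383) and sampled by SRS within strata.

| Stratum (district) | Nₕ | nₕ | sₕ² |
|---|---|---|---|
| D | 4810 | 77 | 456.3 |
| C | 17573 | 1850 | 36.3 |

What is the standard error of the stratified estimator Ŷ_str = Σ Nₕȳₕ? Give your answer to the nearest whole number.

Var(Ŷ_str) = Σₕ Nₕ²(1 − fₕ)sₕ²/nₕ.
D: 4810²·(1 − 77/4810)·456.3/77 = 1.3490912 × 10^8.
C: 17573²·(1 − 1850/17573)·36.3/1850 = 5.4214595 × 10^6.
Sum = 1.4033058 × 10^8.
SE = √(1.4033058 × 10^8) = 11846.

11846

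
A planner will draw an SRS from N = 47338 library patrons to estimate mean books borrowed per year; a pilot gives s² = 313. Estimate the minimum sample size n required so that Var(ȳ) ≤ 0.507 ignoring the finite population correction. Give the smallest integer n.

Without fpc, n₀ = s²/D = 313/0.507 = 617.3570.
Rounding up, n = 618.

618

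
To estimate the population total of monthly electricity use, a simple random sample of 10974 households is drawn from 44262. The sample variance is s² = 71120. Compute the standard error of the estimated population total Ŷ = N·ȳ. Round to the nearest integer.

Var(Ŷ) = N²·Var(ȳ) = N²·(1 − n/N)·s²/n.
f = 10974/44262 = 0.24793276; Var(ȳ) = 0.75206724·71120/10974 = 4.8739768.
Var(Ŷ) = 44262² · 4.8739768 = 9.5487281 × 10^9.
SE(Ŷ) = √(9.5487281 × 10^9) = 97718.

97718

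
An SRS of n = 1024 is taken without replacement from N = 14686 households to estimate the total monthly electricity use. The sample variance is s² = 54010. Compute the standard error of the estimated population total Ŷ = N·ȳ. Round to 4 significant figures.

102900

Var(Ŷ) = N²·Var(ȳ) = N²·(1 − n/N)·s²/n.
f = 1024/14686 = 0.06972627; Var(ȳ) = 0.93027373·54010/1024 = 49.066488.
Var(Ŷ) = 14686² · 49.066488 = 1.0582591 × 10^10.
SE(Ŷ) = √(1.0582591 × 10^10) = 102900.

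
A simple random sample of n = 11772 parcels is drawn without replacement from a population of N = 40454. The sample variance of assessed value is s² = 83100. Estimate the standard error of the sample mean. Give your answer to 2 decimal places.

2.24

Under SRS without replacement, Var(ȳ) = (1 − f)·s²/n with f = n/N = 11772/40454 = 0.29099718.
Var(ȳ) = (1 − 0.29099718)·83100/11772 = 0.70900282·7.0591233 = 5.0049383.
SE(ȳ) = √(5.0049383) = 2.24.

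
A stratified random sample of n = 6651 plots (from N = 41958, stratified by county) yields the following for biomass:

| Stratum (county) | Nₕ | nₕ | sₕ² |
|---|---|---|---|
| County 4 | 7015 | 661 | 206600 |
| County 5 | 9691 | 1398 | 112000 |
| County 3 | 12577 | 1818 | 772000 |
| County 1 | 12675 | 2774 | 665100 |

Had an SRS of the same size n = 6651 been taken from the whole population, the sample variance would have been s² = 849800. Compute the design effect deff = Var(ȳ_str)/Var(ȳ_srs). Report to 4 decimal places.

0.5702

Var(ȳ_str) = Σ Wₕ²(1−fₕ)sₕ²/nₕ with Wₕ = Nₕ/41958:
  County 4: (7015/41958)²·(1−661/7015)·206600/661 = 7.9136017
  County 5: (9691/41958)²·(1−1398/9691)·112000/1398 = 3.6573081
  County 3: (12577/41958)²·(1−1818/12577)·772000/1818 = 32.63945
  County 1: (12675/41958)²·(1−2774/12675)·665100/2774 = 17.091413
  → Var(ȳ_str) = 61.301773.
Var(ȳ_srs) = (1 − 6651/41958)·849800/6651 = 107.51667.
deff = 61.301773 / 107.51667 = 0.5702.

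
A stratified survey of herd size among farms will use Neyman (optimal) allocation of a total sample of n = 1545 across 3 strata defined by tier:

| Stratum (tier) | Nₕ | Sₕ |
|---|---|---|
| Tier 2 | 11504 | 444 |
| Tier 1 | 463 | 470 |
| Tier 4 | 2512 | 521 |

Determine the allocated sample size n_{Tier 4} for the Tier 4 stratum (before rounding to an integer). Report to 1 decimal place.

304.8

Neyman allocation: nₕ = n·NₕSₕ / Σⱼ NⱼSⱼ.
Σ NⱼSⱼ = 11504·444 + 463·470 + 2512·521 = 6.634138 × 10^6.
n_{Tier 4} = 1545·2512·521 / (6.634138 × 10^6) = 304.8.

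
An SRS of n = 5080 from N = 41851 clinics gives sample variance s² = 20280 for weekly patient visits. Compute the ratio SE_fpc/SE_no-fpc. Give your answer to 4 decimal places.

0.9373

f = n/N = 5080/41851 = 0.12138300.
SE_no-fpc = √(s²/n) = 1.9980305; SE_fpc = √((1−f)s²/n) = 1.8728454.
Ratio = √(1−f) = 0.93734572.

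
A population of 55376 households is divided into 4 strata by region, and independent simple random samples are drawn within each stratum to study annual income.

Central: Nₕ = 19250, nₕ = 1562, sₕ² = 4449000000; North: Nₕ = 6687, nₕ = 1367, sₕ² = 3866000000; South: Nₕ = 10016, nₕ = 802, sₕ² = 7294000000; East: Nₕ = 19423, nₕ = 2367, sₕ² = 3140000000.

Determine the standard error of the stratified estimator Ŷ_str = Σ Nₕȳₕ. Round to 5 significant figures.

Var(Ŷ_str) = Σₕ Nₕ²(1 − fₕ)sₕ²/nₕ.
Central: 19250²·(1 − 1562/19250)·4449000000/1562 = 9.6981934 × 10^14.
North: 6687²·(1 − 1367/6687)·3866000000/1367 = 1.0060887 × 10^14.
South: 10016²·(1 − 802/10016)·7294000000/802 = 8.3933226 × 10^14.
East: 19423²·(1 − 2367/19423)·3140000000/2367 = 4.394656 × 10^14.
Sum = 2.3492261 × 10^15.
SE = √(2.3492261 × 10^15) = 4.8469 × 10^7.

4.8469 × 10^7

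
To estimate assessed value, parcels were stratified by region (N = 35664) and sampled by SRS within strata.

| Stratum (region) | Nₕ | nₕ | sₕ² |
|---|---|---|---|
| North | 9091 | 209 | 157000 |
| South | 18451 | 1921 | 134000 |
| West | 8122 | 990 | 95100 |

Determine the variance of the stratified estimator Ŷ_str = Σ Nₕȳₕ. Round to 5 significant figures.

Var(Ŷ_str) = Σₕ Nₕ²(1 − fₕ)sₕ²/nₕ.
North: 9091²·(1 − 209/9091)·157000/209 = 6.0656283 × 10^10.
South: 18451²·(1 − 1921/18451)·134000/1921 = 2.1275031 × 10^10.
West: 8122²·(1 − 990/8122)·95100/990 = 5.5644167 × 10^9.
Sum = 8.7495731 × 10^10.

8.7496 × 10^10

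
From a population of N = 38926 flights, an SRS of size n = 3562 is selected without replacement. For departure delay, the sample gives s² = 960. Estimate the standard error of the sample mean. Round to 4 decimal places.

0.4948

Under SRS without replacement, Var(ȳ) = (1 − f)·s²/n with f = n/N = 3562/38926 = 0.09150696.
Var(ȳ) = (1 − 0.09150696)·960/3562 = 0.90849304·0.26951151 = 0.24484933.
SE(ȳ) = √(0.24484933) = 0.4948.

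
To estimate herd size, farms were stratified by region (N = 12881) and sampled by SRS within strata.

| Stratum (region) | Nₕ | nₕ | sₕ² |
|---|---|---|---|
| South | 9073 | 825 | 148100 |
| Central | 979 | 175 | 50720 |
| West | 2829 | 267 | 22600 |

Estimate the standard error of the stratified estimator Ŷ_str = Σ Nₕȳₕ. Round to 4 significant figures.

119500

Var(Ŷ_str) = Σₕ Nₕ²(1 − fₕ)sₕ²/nₕ.
South: 9073²·(1 − 825/9073)·148100/825 = 1.3433856 × 10^10.
Central: 979²·(1 − 175/979)·50720/175 = 2.2812871 × 10^8.
West: 2829²·(1 − 267/2829)·22600/267 = 6.1349249 × 10^8.
Sum = 1.4275477 × 10^10.
SE = √(1.4275477 × 10^10) = 119500.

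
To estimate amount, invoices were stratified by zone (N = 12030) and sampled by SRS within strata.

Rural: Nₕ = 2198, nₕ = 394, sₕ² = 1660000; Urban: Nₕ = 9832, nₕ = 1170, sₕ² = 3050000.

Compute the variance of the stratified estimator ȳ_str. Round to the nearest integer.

1649

Var(ȳ_str) = Σₕ Wₕ²(1 − fₕ)sₕ²/nₕ with Wₕ = Nₕ/N, N = 12030.
Rural: Wₕ = 0.18270989; term = 0.18270989²·(1 − 0.17925387)·1660000/394 = 115.43695.
Urban: Wₕ = 0.81729011; term = 0.81729011²·(1 − 0.11899919)·3050000/1170 = 1534.0615.
Sum = 1649.4985.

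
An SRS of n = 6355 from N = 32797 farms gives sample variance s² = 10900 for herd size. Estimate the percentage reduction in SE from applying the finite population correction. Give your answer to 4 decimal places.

f = n/N = 6355/32797 = 0.19376772.
SE_no-fpc = √(s²/n) = 1.3096507; SE_fpc = √((1−f)s²/n) = 1.1759411.
Ratio = √(1−f) = 0.89790438. Reduction = 100·(1 − 0.89790438) = 10.2096%.

10.2096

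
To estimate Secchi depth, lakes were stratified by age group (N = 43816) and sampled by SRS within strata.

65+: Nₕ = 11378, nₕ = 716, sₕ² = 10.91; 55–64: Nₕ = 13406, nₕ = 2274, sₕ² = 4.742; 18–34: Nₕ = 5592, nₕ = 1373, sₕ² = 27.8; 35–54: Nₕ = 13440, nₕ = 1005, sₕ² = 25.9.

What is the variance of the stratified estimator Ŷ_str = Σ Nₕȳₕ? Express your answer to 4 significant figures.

6.944 × 10^6

Var(Ŷ_str) = Σₕ Nₕ²(1 − fₕ)sₕ²/nₕ.
65+: 11378²·(1 − 716/11378)·10.91/716 = 1.8484867 × 10^6.
55–64: 13406²·(1 − 2274/13406)·4.742/2274 = 311202.8.
18–34: 5592²·(1 − 1373/5592)·27.8/1373 = 477695.28.
35–54: 13440²·(1 − 1005/13440)·25.9/1005 = 4.3070386 × 10^6.
Sum = 6.9444234 × 10^6.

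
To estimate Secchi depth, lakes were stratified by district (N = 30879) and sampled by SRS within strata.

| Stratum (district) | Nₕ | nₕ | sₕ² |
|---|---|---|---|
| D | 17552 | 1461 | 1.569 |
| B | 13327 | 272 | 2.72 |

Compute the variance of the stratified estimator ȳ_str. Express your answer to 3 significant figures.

Var(ȳ_str) = Σₕ Wₕ²(1 − fₕ)sₕ²/nₕ with Wₕ = Nₕ/N, N = 30879.
D: Wₕ = 0.56841219; term = 0.56841219²·(1 − 0.08323838)·1.569/1461 = 3.1809432 × 10^-4.
B: Wₕ = 0.43158781; term = 0.43158781²·(1 − 0.02040969)·2.72/272 = 0.0018246636.
Sum = 0.0021427579.

0.00214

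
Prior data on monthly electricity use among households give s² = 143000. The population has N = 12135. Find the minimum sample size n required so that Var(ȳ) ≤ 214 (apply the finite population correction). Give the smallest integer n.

Without fpc, n₀ = s²/D = 143000/214 = 668.2243.
With fpc, (1 − n/N)·s²/n ≤ D requires n ≥ n₀/(1 + n₀/N) = 668.2243/(1 + 668.2243/12135) = 633.3484.
Rounding up, n = 634.

634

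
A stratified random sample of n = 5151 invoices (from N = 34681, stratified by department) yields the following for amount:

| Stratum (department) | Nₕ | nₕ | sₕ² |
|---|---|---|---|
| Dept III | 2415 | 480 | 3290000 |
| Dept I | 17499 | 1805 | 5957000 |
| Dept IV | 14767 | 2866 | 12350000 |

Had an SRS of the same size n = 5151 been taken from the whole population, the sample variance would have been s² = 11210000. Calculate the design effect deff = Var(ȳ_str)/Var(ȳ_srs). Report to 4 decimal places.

0.7608

Var(ȳ_str) = Σ Wₕ²(1−fₕ)sₕ²/nₕ with Wₕ = Nₕ/34681:
  Dept III: (2415/34681)²·(1−480/2415)·3290000/480 = 26.6299
  Dept I: (17499/34681)²·(1−1805/17499)·5957000/1805 = 753.55343
  Dept IV: (14767/34681)²·(1−2866/14767)·12350000/2866 = 629.62691
  → Var(ȳ_str) = 1409.8102.
Var(ȳ_srs) = (1 − 5151/34681)·11210000/5151 = 1853.0447.
deff = 1409.8102 / 1853.0447 = 0.7608.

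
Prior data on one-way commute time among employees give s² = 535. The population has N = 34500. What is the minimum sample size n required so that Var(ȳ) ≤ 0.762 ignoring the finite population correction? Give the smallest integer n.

Without fpc, n₀ = s²/D = 535/0.762 = 702.0997.
Rounding up, n = 703.

703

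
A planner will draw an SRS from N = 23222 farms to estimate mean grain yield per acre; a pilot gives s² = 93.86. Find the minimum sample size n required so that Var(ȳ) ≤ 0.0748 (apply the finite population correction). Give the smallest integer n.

1191

Without fpc, n₀ = s²/D = 93.86/0.0748 = 1254.8128.
With fpc, (1 − n/N)·s²/n ≤ D requires n ≥ n₀/(1 + n₀/N) = 1254.8128/(1 + 1254.8128/23222) = 1190.4844.
Rounding up, n = 1191.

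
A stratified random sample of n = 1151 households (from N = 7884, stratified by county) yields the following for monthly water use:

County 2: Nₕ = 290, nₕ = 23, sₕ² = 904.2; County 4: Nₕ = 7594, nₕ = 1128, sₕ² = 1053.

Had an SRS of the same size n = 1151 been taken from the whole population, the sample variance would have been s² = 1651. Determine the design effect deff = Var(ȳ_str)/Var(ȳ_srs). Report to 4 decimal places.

0.6420

Var(ȳ_str) = Σ Wₕ²(1−fₕ)sₕ²/nₕ with Wₕ = Nₕ/7884:
  County 2: (290/7884)²·(1−23/290)·904.2/23 = 0.048972547
  County 4: (7594/7884)²·(1−1128/7594)·1053/1128 = 0.73744958
  → Var(ȳ_str) = 0.78642213.
Var(ȳ_srs) = (1 − 1151/7884)·1651/1151 = 1.2249934.
deff = 0.78642213 / 1.2249934 = 0.6420.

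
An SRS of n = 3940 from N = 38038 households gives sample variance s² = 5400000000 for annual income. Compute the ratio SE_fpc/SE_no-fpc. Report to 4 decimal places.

f = n/N = 3940/38038 = 0.10358063.
SE_no-fpc = √(s²/n) = 1170.7085; SE_fpc = √((1−f)s²/n) = 1108.4201.
Ratio = √(1−f) = 0.94679426.

0.9468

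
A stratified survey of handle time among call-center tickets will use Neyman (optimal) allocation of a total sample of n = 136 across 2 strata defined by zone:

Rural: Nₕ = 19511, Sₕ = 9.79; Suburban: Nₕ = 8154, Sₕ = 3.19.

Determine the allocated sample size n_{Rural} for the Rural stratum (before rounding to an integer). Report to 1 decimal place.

119.7

Neyman allocation: nₕ = n·NₕSₕ / Σⱼ NⱼSⱼ.
Σ NⱼSⱼ = 19511·9.79 + 8154·3.19 = 217023.95.
n_{Rural} = 136·19511·9.79 / 217023.95 = 119.7.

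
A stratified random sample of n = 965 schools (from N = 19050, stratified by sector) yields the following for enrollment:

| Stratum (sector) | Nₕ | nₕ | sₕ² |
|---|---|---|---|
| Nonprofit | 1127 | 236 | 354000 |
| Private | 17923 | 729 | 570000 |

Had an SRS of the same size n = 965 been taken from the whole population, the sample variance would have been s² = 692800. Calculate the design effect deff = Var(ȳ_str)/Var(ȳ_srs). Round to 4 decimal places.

Var(ȳ_str) = Σ Wₕ²(1−fₕ)sₕ²/nₕ with Wₕ = Nₕ/19050:
  Nonprofit: (1127/19050)²·(1−236/1127)·354000/236 = 4.1505239
  Private: (17923/19050)²·(1−729/17923)·570000/729 = 663.96471
  → Var(ȳ_str) = 668.11523.
Var(ȳ_srs) = (1 − 965/19050)·692800/965 = 681.56001.
deff = 668.11523 / 681.56001 = 0.9803.

0.9803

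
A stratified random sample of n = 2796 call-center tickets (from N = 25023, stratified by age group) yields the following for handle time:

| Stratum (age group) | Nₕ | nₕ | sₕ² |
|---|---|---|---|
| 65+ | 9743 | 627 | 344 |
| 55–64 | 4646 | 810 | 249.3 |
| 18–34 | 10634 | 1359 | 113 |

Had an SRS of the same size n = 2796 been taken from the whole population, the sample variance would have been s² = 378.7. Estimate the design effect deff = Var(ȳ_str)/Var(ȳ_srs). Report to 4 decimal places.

Var(ȳ_str) = Σ Wₕ²(1−fₕ)sₕ²/nₕ with Wₕ = Nₕ/25023:
  65+: (9743/25023)²·(1−627/9743)·344/627 = 0.077823215
  55–64: (4646/25023)²·(1−810/4646)·249.3/810 = 0.0087602462
  18–34: (10634/25023)²·(1−1359/10634)·113/1359 = 0.013097572
  → Var(ȳ_str) = 0.099681033.
Var(ȳ_srs) = (1 − 2796/25023)·378.7/2796 = 0.12030941.
deff = 0.099681033 / 0.12030941 = 0.8285.

0.8285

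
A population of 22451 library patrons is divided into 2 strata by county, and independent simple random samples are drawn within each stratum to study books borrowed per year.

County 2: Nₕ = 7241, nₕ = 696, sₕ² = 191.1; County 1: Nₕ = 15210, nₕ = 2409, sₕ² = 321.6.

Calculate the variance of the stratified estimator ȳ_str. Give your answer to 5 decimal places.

0.07738

Var(ȳ_str) = Σₕ Wₕ²(1 − fₕ)sₕ²/nₕ with Wₕ = Nₕ/N, N = 22451.
County 2: Wₕ = 0.32252461; term = 0.32252461²·(1 − 0.09611932)·191.1/696 = 0.025815959.
County 1: Wₕ = 0.67747539; term = 0.67747539²·(1 − 0.15838264)·321.6/2409 = 0.051568081.
Sum = 0.07738404.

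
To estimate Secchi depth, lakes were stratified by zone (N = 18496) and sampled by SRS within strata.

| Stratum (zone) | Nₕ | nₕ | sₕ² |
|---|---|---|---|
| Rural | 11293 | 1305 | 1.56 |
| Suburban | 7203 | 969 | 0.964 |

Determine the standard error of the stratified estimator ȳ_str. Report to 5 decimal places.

0.02291

Var(ȳ_str) = Σₕ Wₕ²(1 − fₕ)sₕ²/nₕ with Wₕ = Nₕ/N, N = 18496.
Rural: Wₕ = 0.61056445; term = 0.61056445²·(1 − 0.11555831)·1.56/1305 = 3.9413619 × 10^-4.
Suburban: Wₕ = 0.38943555; term = 0.38943555²·(1 − 0.13452728)·0.964/969 = 1.3058035 × 10^-4.
Sum = 5.2471654 × 10^-4.
SE = √(5.2471654 × 10^-4) = 0.02291.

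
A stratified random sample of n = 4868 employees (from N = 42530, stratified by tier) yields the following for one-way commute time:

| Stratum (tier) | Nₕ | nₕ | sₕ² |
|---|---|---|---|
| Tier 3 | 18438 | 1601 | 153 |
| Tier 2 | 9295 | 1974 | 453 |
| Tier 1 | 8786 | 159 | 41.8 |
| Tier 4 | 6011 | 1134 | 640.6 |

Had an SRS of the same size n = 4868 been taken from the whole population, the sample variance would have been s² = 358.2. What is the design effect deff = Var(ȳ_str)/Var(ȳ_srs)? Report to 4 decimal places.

0.6938

Var(ȳ_str) = Σ Wₕ²(1−fₕ)sₕ²/nₕ with Wₕ = Nₕ/42530:
  Tier 3: (18438/42530)²·(1−1601/18438)·153/1601 = 0.016401662
  Tier 2: (9295/42530)²·(1−1974/9295)·453/1974 = 0.0086333647
  Tier 1: (8786/42530)²·(1−159/8786)·41.8/159 = 0.011016392
  Tier 4: (6011/42530)²·(1−1134/6011)·640.6/1134 = 0.0091555112
  → Var(ȳ_str) = 0.04520693.
Var(ȳ_srs) = (1 − 4868/42530)·358.2/4868 = 0.06516029.
deff = 0.04520693 / 0.06516029 = 0.6938.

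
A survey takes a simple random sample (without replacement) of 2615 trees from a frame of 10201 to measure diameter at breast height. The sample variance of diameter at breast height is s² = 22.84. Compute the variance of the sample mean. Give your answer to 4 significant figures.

Under SRS without replacement, Var(ȳ) = (1 − f)·s²/n with f = n/N = 2615/10201 = 0.25634742.
Var(ȳ) = (1 − 0.25634742)·22.84/2615 = 0.74365258·0.0087342256 = 0.0064952294.

0.006495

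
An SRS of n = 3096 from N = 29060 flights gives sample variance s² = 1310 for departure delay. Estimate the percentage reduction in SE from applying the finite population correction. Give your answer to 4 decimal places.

f = n/N = 3096/29060 = 0.10653820.
SE_no-fpc = √(s²/n) = 0.65048183; SE_fpc = √((1−f)s²/n) = 0.61485565.
Ratio = √(1−f) = 0.94523108. Reduction = 100·(1 − 0.94523108) = 5.4769%.

5.4769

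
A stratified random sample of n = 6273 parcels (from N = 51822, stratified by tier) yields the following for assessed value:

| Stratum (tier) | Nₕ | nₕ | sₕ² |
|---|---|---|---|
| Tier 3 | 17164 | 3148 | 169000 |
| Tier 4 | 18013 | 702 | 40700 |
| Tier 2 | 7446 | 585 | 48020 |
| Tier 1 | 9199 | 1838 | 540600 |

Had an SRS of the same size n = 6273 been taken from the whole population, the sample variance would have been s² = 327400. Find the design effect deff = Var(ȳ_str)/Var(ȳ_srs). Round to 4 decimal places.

Var(ȳ_str) = Σ Wₕ²(1−fₕ)sₕ²/nₕ with Wₕ = Nₕ/51822:
  Tier 3: (17164/51822)²·(1−3148/17164)·169000/3148 = 4.8091269
  Tier 4: (18013/51822)²·(1−702/18013)·40700/702 = 6.7318923
  Tier 2: (7446/51822)²·(1−585/7446)·48020/585 = 1.5615231
  Tier 1: (9199/51822)²·(1−1838/9199)·540600/1838 = 7.4161692
  → Var(ȳ_str) = 20.518712.
Var(ȳ_srs) = (1 − 6273/51822)·327400/6273 = 45.874154.
deff = 20.518712 / 45.874154 = 0.4473.

0.4473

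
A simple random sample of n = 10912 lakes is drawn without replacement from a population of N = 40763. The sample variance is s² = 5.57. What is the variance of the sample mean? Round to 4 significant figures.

Under SRS without replacement, Var(ȳ) = (1 − f)·s²/n with f = n/N = 10912/40763 = 0.26769374.
Var(ȳ) = (1 − 0.26769374)·5.57/10912 = 0.73230626·5.1044721 × 10^-4 = 3.7380369 × 10^-4.

3.738 × 10^-4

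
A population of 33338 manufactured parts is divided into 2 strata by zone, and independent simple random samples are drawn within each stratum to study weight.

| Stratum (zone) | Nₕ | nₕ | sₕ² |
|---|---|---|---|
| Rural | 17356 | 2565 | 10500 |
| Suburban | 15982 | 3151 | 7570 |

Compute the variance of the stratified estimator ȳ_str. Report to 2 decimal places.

1.39

Var(ȳ_str) = Σₕ Wₕ²(1 − fₕ)sₕ²/nₕ with Wₕ = Nₕ/N, N = 33338.
Rural: Wₕ = 0.52060712; term = 0.52060712²·(1 − 0.14778751)·10500/2565 = 0.94551848.
Suburban: Wₕ = 0.47939288; term = 0.47939288²·(1 − 0.19715930)·7570/3151 = 0.44326151.
Sum = 1.38878.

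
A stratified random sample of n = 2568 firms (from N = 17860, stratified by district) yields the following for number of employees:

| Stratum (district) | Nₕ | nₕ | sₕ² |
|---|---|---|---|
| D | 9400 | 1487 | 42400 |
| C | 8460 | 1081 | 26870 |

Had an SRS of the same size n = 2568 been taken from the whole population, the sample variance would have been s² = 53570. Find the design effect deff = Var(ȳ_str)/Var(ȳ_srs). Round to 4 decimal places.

0.6446

Var(ȳ_str) = Σ Wₕ²(1−fₕ)sₕ²/nₕ with Wₕ = Nₕ/17860:
  D: (9400/17860)²·(1−1487/9400)·42400/1487 = 6.6490714
  C: (8460/17860)²·(1−1081/8460)·26870/1081 = 4.8645978
  → Var(ȳ_str) = 11.513669.
Var(ȳ_srs) = (1 − 2568/17860)·53570/2568 = 17.861152.
deff = 11.513669 / 17.861152 = 0.6446.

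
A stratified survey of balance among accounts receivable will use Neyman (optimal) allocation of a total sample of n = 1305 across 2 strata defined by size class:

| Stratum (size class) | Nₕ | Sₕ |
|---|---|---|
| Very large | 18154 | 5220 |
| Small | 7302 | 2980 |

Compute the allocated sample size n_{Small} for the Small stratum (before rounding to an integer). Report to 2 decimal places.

243.70

Neyman allocation: nₕ = n·NₕSₕ / Σⱼ NⱼSⱼ.
Σ NⱼSⱼ = 18154·5220 + 7302·2980 = 1.1652384 × 10^8.
n_{Small} = 1305·7302·2980 / (1.1652384 × 10^8) = 243.70.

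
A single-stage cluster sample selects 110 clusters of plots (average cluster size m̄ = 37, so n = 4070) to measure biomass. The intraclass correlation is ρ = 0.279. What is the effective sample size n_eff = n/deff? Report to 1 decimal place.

deff = 1 + (37 − 1)·0.279 = 1 + 10.044 = 11.044.
n_eff = 4070 / 11.044 = 368.5.

368.5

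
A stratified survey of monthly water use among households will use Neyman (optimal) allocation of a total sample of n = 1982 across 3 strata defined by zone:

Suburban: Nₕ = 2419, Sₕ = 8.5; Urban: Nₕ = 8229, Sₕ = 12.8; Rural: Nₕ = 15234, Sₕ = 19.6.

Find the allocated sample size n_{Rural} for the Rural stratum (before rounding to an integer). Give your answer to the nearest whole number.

Neyman allocation: nₕ = n·NₕSₕ / Σⱼ NⱼSⱼ.
Σ NⱼSⱼ = 2419·8.5 + 8229·12.8 + 15234·19.6 = 424479.1.
n_{Rural} = 1982·15234·19.6 / 424479.1 = 1394.

1394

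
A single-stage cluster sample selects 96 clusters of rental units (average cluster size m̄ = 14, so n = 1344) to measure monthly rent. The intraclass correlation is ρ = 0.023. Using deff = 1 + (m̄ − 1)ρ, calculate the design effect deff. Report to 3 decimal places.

deff = 1 + (14 − 1)·0.023 = 1 + 0.299 = 1.299.

1.299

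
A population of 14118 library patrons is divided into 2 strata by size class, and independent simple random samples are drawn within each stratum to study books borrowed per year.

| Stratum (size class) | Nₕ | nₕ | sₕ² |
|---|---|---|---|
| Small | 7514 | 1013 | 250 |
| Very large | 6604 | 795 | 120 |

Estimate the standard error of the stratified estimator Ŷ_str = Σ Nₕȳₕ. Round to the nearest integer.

4224

Var(Ŷ_str) = Σₕ Nₕ²(1 − fₕ)sₕ²/nₕ.
Small: 7514²·(1 − 1013/7514)·250/1013 = 1.2055408 × 10^7.
Very large: 6604²·(1 − 795/6604)·120/795 = 5.7905866 × 10^6.
Sum = 1.7845995 × 10^7.
SE = √(1.7845995 × 10^7) = 4224.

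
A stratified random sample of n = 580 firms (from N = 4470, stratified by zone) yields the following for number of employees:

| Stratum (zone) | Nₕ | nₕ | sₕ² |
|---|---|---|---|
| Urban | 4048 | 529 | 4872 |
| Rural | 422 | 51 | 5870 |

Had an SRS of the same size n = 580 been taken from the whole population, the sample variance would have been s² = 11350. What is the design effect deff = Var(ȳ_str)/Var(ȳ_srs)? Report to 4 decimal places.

0.4385

Var(ȳ_str) = Σ Wₕ²(1−fₕ)sₕ²/nₕ with Wₕ = Nₕ/4470:
  Urban: (4048/4470)²·(1−529/4048)·4872/529 = 6.5659313
  Rural: (422/4470)²·(1−51/422)·5870/51 = 0.90186024
  → Var(ȳ_str) = 7.4677915.
Var(ȳ_srs) = (1 − 580/4470)·11350/580 = 17.029816.
deff = 7.4677915 / 17.029816 = 0.4385.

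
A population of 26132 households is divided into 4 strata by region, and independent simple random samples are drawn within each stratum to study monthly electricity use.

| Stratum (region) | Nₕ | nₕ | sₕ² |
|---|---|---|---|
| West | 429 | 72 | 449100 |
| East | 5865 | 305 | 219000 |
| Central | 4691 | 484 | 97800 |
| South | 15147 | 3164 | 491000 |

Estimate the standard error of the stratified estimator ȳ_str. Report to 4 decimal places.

Var(ȳ_str) = Σₕ Wₕ²(1 − fₕ)sₕ²/nₕ with Wₕ = Nₕ/N, N = 26132.
West: Wₕ = 0.01641665; term = 0.01641665²·(1 − 0.16783217)·449100/72 = 1.3989132.
East: Wₕ = 0.22443747; term = 0.22443747²·(1 − 0.05200341)·219000/305 = 34.287971.
Central: Wₕ = 0.17951171; term = 0.17951171²·(1 − 0.10317630)·97800/484 = 5.8396409.
South: Wₕ = 0.57963417; term = 0.57963417²·(1 − 0.20888625)·491000/3164 = 41.246956.
Sum = 82.773481.
SE = √(82.773481) = 9.0980.

9.0980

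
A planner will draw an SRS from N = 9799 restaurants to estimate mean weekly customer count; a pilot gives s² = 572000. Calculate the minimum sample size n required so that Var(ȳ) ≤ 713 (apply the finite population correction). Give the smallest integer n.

Without fpc, n₀ = s²/D = 572000/713 = 802.2440.
With fpc, (1 − n/N)·s²/n ≤ D requires n ≥ n₀/(1 + n₀/N) = 802.2440/(1 + 802.2440/9799) = 741.5346.
Rounding up, n = 742.

742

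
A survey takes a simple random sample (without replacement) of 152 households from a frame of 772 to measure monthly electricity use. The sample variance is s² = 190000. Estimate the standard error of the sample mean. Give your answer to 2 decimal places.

31.68

Under SRS without replacement, Var(ȳ) = (1 − f)·s²/n with f = n/N = 152/772 = 0.19689119.
Var(ȳ) = (1 − 0.19689119)·190000/152 = 0.80310881·1250 = 1003.886.
SE(ȳ) = √(1003.886) = 31.68.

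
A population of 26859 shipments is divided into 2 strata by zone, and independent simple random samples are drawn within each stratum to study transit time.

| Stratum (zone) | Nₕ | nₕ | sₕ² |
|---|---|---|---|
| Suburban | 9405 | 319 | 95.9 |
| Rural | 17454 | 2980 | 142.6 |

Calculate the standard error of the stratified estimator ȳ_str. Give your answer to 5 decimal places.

0.22884

Var(ȳ_str) = Σₕ Wₕ²(1 − fₕ)sₕ²/nₕ with Wₕ = Nₕ/N, N = 26859.
Suburban: Wₕ = 0.35016196; term = 0.35016196²·(1 − 0.03391813)·95.9/319 = 0.03561064.
Rural: Wₕ = 0.64983804; term = 0.64983804²·(1 − 0.17073450)·142.6/2980 = 0.016757419.
Sum = 0.052368059.
SE = √(0.052368059) = 0.22884.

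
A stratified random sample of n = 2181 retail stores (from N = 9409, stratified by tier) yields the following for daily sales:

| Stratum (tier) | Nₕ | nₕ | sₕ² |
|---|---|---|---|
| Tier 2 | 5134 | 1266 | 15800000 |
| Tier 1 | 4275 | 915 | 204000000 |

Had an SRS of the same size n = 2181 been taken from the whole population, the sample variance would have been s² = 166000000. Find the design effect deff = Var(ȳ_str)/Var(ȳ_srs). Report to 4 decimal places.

0.6666

Var(ȳ_str) = Σ Wₕ²(1−fₕ)sₕ²/nₕ with Wₕ = Nₕ/9409:
  Tier 2: (5134/9409)²·(1−1266/5134)·15800000/1266 = 2799.4891
  Tier 1: (4275/9409)²·(1−915/4275)·204000000/915 = 36174.083
  → Var(ȳ_str) = 38973.572.
Var(ȳ_srs) = (1 − 2181/9409)·166000000/2181 = 58469.193.
deff = 38973.572 / 58469.193 = 0.6666.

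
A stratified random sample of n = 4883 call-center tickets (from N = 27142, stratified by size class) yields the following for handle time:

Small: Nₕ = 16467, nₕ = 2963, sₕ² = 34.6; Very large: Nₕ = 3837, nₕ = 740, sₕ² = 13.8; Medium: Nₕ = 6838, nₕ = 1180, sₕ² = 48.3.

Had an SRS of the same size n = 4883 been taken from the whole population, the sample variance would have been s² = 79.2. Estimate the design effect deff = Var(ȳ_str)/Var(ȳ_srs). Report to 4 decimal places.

Var(ȳ_str) = Σ Wₕ²(1−fₕ)sₕ²/nₕ with Wₕ = Nₕ/27142:
  Small: (16467/27142)²·(1−2963/16467)·34.6/2963 = 0.0035248259
  Very large: (3837/27142)²·(1−740/3837)·13.8/740 = 3.0081305 × 10^-4
  Medium: (6838/27142)²·(1−1180/6838)·48.3/1180 = 0.0021496783
  → Var(ȳ_str) = 0.0059753173.
Var(ȳ_srs) = (1 − 4883/27142)·79.2/4883 = 0.01330155.
deff = 0.0059753173 / 0.01330155 = 0.4492.

0.4492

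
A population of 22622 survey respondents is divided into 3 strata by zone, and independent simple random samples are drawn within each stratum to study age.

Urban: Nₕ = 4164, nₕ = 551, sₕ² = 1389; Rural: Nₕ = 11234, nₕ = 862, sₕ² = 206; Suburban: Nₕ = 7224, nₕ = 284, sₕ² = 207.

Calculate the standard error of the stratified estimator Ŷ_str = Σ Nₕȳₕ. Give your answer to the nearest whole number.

Var(Ŷ_str) = Σₕ Nₕ²(1 − fₕ)sₕ²/nₕ.
Urban: 4164²·(1 − 551/4164)·1389/551 = 3.7925327 × 10^7.
Rural: 11234²·(1 − 862/11234)·206/862 = 2.7845619 × 10^7.
Suburban: 7224²·(1 − 284/7224)·207/284 = 3.6541739 × 10^7.
Sum = 1.0231269 × 10^8.
SE = √(1.0231269 × 10^8) = 10115.

10115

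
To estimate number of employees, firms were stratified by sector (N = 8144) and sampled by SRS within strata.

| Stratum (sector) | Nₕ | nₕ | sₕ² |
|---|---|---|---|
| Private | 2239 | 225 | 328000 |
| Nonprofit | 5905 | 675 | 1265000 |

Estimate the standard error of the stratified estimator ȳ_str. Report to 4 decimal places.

Var(ȳ_str) = Σₕ Wₕ²(1 − fₕ)sₕ²/nₕ with Wₕ = Nₕ/N, N = 8144.
Private: Wₕ = 0.27492633; term = 0.27492633²·(1 − 0.10049129)·328000/225 = 99.112711.
Nonprofit: Wₕ = 0.72507367; term = 0.72507367²·(1 − 0.11430991)·1265000/675 = 872.63537.
Sum = 971.74808.
SE = √(971.74808) = 31.1729.

31.1729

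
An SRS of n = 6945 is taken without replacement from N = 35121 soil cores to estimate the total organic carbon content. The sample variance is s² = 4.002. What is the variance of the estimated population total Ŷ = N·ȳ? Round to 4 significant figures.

570200

Var(Ŷ) = N²·Var(ȳ) = N²·(1 − n/N)·s²/n.
f = 6945/35121 = 0.19774494; Var(ȳ) = 0.80225506·4.002/6945 = 4.6229298 × 10^-4.
Var(Ŷ) = 35121² · (4.6229298 × 10^-4) = 570231.29.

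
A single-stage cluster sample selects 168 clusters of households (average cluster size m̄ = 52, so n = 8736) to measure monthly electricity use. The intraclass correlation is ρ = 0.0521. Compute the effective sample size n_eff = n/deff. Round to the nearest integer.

deff = 1 + (52 − 1)·0.0521 = 1 + 2.6571 = 3.6571.
n_eff = 8736 / 3.6571 = 2389.

2389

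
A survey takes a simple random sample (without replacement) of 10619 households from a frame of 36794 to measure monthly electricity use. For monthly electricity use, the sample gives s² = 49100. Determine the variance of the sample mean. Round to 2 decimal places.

3.29

Under SRS without replacement, Var(ȳ) = (1 − f)·s²/n with f = n/N = 10619/36794 = 0.28860684.
Var(ȳ) = (1 − 0.28860684)·49100/10619 = 0.71139316·4.6237876 = 3.2893308.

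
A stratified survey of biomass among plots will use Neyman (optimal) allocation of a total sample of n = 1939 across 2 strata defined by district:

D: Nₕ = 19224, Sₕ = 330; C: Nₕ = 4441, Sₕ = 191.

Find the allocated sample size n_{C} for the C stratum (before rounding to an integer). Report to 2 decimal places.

228.68

Neyman allocation: nₕ = n·NₕSₕ / Σⱼ NⱼSⱼ.
Σ NⱼSⱼ = 19224·330 + 4441·191 = 7.192151 × 10^6.
n_{C} = 1939·4441·191 / (7.192151 × 10^6) = 228.68.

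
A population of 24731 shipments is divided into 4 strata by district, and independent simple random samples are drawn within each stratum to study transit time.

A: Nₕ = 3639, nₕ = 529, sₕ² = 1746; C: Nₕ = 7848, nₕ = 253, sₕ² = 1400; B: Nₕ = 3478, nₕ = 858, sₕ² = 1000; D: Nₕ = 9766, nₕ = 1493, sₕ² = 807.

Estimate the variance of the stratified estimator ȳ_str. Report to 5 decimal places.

Var(ȳ_str) = Σₕ Wₕ²(1 − fₕ)sₕ²/nₕ with Wₕ = Nₕ/N, N = 24731.
A: Wₕ = 0.14714326; term = 0.14714326²·(1 − 0.14536961)·1746/529 = 0.061072775.
C: Wₕ = 0.31733452; term = 0.31733452²·(1 − 0.03223751)·1400/253 = 0.5392758.
B: Wₕ = 0.14063321; term = 0.14063321²·(1 − 0.24669350)·1000/858 = 0.017364418.
D: Wₕ = 0.39488901; term = 0.39488901²·(1 − 0.15287733)·807/1493 = 0.071401957.
Sum = 0.68911495.

0.68911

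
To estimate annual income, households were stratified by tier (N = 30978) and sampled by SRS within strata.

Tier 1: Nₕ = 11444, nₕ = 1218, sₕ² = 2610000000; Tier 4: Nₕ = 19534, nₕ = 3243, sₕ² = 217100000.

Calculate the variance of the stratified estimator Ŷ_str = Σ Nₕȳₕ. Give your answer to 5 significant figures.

2.7207 × 10^14

Var(Ŷ_str) = Σₕ Nₕ²(1 − fₕ)sₕ²/nₕ.
Tier 1: 11444²·(1 − 1218/11444)·2610000000/1218 = 2.5077074 × 10^14.
Tier 4: 19534²·(1 − 3243/19534)·217100000/3243 = 2.1303541 × 10^13.
Sum = 2.7207428 × 10^14.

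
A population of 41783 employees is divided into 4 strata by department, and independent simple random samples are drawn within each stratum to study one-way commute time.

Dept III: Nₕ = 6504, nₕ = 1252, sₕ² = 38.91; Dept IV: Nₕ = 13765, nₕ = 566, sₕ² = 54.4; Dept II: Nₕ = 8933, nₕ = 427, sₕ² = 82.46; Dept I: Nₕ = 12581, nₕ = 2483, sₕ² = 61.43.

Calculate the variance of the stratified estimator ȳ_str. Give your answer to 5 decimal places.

Var(ȳ_str) = Σₕ Wₕ²(1 − fₕ)sₕ²/nₕ with Wₕ = Nₕ/N, N = 41783.
Dept III: Wₕ = 0.15566139; term = 0.15566139²·(1 − 0.19249692)·38.91/1252 = 6.0808307 × 10^-4.
Dept IV: Wₕ = 0.32944020; term = 0.32944020²·(1 − 0.04111878)·54.4/566 = 0.010002314.
Dept II: Wₕ = 0.21379508; term = 0.21379508²·(1 − 0.04780029)·82.46/427 = 0.0084050235.
Dept I: Wₕ = 0.30110332; term = 0.30110332²·(1 − 0.19736110)·61.43/2483 = 0.0018003423.
Sum = 0.020815763.

0.02082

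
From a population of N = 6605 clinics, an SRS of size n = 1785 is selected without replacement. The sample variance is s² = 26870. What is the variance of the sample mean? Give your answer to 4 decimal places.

Under SRS without replacement, Var(ȳ) = (1 − f)·s²/n with f = n/N = 1785/6605 = 0.27024981.
Var(ȳ) = (1 − 0.27024981)·26870/1785 = 0.72975019·15.053221 = 10.985091.

10.9851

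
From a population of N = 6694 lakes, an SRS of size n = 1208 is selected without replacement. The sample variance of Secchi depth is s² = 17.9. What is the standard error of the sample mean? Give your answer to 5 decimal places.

Under SRS without replacement, Var(ȳ) = (1 − f)·s²/n with f = n/N = 1208/6694 = 0.18046011.
Var(ȳ) = (1 − 0.18046011)·17.9/1208 = 0.81953989·0.014817881 = 0.012143844.
SE(ȳ) = √(0.012143844) = 0.11020.

0.11020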